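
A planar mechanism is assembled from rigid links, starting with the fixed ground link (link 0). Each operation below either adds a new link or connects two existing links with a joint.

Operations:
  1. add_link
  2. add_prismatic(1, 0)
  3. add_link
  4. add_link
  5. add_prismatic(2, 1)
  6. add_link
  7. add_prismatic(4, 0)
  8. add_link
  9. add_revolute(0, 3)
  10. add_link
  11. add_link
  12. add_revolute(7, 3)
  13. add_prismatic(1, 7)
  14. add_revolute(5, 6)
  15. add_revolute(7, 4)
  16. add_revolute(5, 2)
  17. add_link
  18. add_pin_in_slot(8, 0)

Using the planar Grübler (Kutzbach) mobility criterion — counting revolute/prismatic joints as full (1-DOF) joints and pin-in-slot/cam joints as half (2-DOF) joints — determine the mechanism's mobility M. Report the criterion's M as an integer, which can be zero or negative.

ground; <1,0,0>
#1 <2,0,0>
P:1↔0 J1 <2,1,0>
#2 <3,1,0>
#3 <4,1,0>
P:2↔1 J1 <4,2,0>
#4 <5,2,0>
P:4↔0 J1 <5,3,0>
#5 <6,3,0>
R:0↔3 J1 <6,4,0>
#6 <7,4,0>
#7 <8,4,0>
R:7↔3 J1 <8,5,0>
P:1↔7 J1 <8,6,0>
R:5↔6 J1 <8,7,0>
R:7↔4 J1 <8,8,0>
R:5↔2 J1 <8,9,0>
#8 <9,9,0>
PS:8↔0 J2 <9,9,1>
3×8 − 2×9 − 1×1 = 5

M = 5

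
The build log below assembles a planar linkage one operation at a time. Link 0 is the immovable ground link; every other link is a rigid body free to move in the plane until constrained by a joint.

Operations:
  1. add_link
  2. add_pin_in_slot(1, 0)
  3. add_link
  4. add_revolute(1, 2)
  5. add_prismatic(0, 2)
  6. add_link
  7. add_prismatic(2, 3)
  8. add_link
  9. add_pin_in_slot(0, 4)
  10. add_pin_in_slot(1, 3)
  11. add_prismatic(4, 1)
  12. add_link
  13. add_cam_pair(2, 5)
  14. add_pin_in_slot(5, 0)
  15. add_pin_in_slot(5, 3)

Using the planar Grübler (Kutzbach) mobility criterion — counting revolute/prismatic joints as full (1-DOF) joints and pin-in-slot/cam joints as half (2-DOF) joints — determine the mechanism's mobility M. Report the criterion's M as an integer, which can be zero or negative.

M = 1

[1;0;0] (link 0 is ground)
L+ [2;0;0]
PS(1,0)∈J2 [2;0;1]
L+ [3;0;1]
R(1,2)∈J1 [3;1;1]
P(0,2)∈J1 [3;2;1]
L+ [4;2;1]
P(2,3)∈J1 [4;3;1]
L+ [5;3;1]
PS(0,4)∈J2 [5;3;2]
PS(1,3)∈J2 [5;3;3]
P(4,1)∈J1 [5;4;3]
L+ [6;4;3]
C(2,5)∈J2 [6;4;4]
PS(5,0)∈J2 [6;4;5]
PS(5,3)∈J2 [6;4;6]
mobility = 15 − 8 − 6 = 1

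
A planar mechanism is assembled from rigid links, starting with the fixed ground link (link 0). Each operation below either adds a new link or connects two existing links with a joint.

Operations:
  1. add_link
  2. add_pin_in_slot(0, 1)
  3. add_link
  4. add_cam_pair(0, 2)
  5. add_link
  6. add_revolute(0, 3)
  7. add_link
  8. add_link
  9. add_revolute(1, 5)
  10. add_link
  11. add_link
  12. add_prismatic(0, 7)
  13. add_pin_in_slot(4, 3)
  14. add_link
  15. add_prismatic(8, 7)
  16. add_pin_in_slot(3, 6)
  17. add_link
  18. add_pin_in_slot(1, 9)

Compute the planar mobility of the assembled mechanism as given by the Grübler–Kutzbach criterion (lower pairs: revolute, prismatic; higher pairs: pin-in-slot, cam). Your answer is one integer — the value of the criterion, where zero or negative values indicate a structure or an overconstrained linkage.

M = 14

link 0 = ground. State L|J1|J2 = 1|0|0
+link1  2|0|0
PS(0,1) f=2→J2  2|0|1
+link2  3|0|1
C(0,2) f=2→J2  3|0|2
+link3  4|0|2
R(0,3) f=1→J1  4|1|2
+link4  5|1|2
+link5  6|1|2
R(1,5) f=1→J1  6|2|2
+link6  7|2|2
+link7  8|2|2
P(0,7) f=1→J1  8|3|2
PS(4,3) f=2→J2  8|3|3
+link8  9|3|3
P(8,7) f=1→J1  9|4|3
PS(3,6) f=2→J2  9|4|4
+link9  10|4|4
PS(1,9) f=2→J2  10|4|5
M = 3(10−1)−2·4−5 = 27−8−5 = 14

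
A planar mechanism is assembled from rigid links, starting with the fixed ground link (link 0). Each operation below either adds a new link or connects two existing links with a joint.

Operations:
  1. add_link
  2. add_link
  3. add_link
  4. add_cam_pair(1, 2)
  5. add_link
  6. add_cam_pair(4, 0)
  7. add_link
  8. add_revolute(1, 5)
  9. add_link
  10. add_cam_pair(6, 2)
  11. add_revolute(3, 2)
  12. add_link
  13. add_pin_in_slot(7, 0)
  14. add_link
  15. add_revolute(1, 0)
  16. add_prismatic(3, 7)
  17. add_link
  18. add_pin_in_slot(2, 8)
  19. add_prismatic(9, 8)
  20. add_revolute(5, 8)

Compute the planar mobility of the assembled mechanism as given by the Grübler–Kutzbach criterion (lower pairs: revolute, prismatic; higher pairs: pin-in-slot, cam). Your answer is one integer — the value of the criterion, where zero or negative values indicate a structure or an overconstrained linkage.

link 0 = ground. State L|J1|J2 = 1|0|0
+link1  2|0|0
+link2  3|0|0
+link3  4|0|0
C(1,2) f=2→J2  4|0|1
+link4  5|0|1
C(4,0) f=2→J2  5|0|2
+link5  6|0|2
R(1,5) f=1→J1  6|1|2
+link6  7|1|2
C(6,2) f=2→J2  7|1|3
R(3,2) f=1→J1  7|2|3
+link7  8|2|3
PS(7,0) f=2→J2  8|2|4
+link8  9|2|4
R(1,0) f=1→J1  9|3|4
P(3,7) f=1→J1  9|4|4
+link9  10|4|4
PS(2,8) f=2→J2  10|4|5
P(9,8) f=1→J1  10|5|5
R(5,8) f=1→J1  10|6|5
M = 3(10−1)−2·6−5 = 27−12−5 = 10

M = 10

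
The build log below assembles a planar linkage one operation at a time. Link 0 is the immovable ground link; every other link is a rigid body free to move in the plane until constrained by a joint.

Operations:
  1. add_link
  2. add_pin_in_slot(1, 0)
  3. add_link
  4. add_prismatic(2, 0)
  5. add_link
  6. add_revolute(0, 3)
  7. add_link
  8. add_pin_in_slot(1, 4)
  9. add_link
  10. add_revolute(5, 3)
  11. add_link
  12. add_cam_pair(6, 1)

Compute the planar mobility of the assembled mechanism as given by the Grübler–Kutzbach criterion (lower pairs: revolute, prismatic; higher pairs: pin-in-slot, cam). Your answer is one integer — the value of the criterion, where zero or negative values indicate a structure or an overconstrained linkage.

M = 9

ground; <1,0,0>
#1 <2,0,0>
PS:1↔0 J2 <2,0,1>
#2 <3,0,1>
P:2↔0 J1 <3,1,1>
#3 <4,1,1>
R:0↔3 J1 <4,2,1>
#4 <5,2,1>
PS:1↔4 J2 <5,2,2>
#5 <6,2,2>
R:5↔3 J1 <6,3,2>
#6 <7,3,2>
C:6↔1 J2 <7,3,3>
3×6 − 2×3 − 1×3 = 9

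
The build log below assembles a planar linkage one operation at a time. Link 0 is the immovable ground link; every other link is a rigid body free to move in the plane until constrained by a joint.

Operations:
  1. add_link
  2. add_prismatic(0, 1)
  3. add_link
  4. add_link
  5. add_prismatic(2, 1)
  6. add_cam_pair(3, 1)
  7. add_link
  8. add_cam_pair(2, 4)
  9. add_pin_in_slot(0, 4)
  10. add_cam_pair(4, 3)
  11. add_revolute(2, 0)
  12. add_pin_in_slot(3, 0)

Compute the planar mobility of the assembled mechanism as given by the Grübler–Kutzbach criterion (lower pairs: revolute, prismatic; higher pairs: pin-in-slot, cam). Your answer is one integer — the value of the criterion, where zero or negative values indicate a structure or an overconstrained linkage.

M = 1

L=1 J1=0 J2=0
add link → L=2 J1=0 J2=0
P@0,1 dof=1 J1 → L=2 J1=1 J2=0
add link → L=3 J1=1 J2=0
add link → L=4 J1=1 J2=0
P@2,1 dof=1 J1 → L=4 J1=2 J2=0
C@3,1 dof=2 J2 → L=4 J1=2 J2=1
add link → L=5 J1=2 J2=1
C@2,4 dof=2 J2 → L=5 J1=2 J2=2
PS@0,4 dof=2 J2 → L=5 J1=2 J2=3
C@4,3 dof=2 J2 → L=5 J1=2 J2=4
R@2,0 dof=1 J1 → L=5 J1=3 J2=4
PS@3,0 dof=2 J2 → L=5 J1=3 J2=5
M=3(L−1)−2J1−J2=3·4−2·3−5=1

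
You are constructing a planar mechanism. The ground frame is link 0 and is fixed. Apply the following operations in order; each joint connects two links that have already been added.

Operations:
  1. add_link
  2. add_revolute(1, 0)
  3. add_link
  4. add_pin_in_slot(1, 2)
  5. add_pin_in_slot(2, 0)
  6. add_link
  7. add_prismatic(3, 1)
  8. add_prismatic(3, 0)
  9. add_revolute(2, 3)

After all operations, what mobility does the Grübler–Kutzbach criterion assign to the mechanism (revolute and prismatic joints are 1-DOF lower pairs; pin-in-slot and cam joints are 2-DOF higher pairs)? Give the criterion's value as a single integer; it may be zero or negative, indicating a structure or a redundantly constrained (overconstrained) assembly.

[1;0;0] (link 0 is ground)
L+ [2;0;0]
R(1,0)∈J1 [2;1;0]
L+ [3;1;0]
PS(1,2)∈J2 [3;1;1]
PS(2,0)∈J2 [3;1;2]
L+ [4;1;2]
P(3,1)∈J1 [4;2;2]
P(3,0)∈J1 [4;3;2]
R(2,3)∈J1 [4;4;2]
mobility = 9 − 8 − 2 = -1

M = -1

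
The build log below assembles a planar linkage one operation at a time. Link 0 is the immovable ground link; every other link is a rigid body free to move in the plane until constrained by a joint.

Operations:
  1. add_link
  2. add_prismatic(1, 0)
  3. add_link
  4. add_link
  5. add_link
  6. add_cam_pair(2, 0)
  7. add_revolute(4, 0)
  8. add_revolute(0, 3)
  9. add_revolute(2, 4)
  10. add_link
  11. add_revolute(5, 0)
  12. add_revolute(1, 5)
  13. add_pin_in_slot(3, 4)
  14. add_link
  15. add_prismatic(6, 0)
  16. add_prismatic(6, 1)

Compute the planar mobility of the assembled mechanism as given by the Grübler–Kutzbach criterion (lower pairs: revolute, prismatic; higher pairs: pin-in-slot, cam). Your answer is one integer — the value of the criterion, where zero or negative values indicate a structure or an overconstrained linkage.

M = 0

link 0 = ground. State L|J1|J2 = 1|0|0
+link1  2|0|0
P(1,0) f=1→J1  2|1|0
+link2  3|1|0
+link3  4|1|0
+link4  5|1|0
C(2,0) f=2→J2  5|1|1
R(4,0) f=1→J1  5|2|1
R(0,3) f=1→J1  5|3|1
R(2,4) f=1→J1  5|4|1
+link5  6|4|1
R(5,0) f=1→J1  6|5|1
R(1,5) f=1→J1  6|6|1
PS(3,4) f=2→J2  6|6|2
+link6  7|6|2
P(6,0) f=1→J1  7|7|2
P(6,1) f=1→J1  7|8|2
M = 3(7−1)−2·8−2 = 18−16−2 = 0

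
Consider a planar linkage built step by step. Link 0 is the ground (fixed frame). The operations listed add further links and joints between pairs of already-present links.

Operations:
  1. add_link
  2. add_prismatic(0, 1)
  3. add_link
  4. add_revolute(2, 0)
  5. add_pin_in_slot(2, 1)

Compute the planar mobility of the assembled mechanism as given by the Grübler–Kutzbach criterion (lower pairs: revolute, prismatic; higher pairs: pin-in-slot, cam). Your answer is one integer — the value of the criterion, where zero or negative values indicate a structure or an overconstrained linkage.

M = 1

ground; <1,0,0>
#1 <2,0,0>
P:0↔1 J1 <2,1,0>
#2 <3,1,0>
R:2↔0 J1 <3,2,0>
PS:2↔1 J2 <3,2,1>
3×2 − 2×2 − 1×1 = 1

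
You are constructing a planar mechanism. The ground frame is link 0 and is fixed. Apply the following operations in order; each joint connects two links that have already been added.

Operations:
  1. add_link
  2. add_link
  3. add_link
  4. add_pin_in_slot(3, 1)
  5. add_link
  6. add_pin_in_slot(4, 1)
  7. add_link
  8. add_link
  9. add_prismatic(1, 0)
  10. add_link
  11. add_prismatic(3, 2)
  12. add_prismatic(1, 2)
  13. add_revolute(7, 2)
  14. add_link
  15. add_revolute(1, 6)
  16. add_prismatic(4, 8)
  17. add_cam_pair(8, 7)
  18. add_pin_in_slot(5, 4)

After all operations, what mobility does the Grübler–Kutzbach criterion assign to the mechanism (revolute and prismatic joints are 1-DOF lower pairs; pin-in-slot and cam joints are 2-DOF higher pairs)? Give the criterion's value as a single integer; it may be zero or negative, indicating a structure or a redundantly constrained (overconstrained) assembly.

M = 8

ground; <1,0,0>
#1 <2,0,0>
#2 <3,0,0>
#3 <4,0,0>
PS:3↔1 J2 <4,0,1>
#4 <5,0,1>
PS:4↔1 J2 <5,0,2>
#5 <6,0,2>
#6 <7,0,2>
P:1↔0 J1 <7,1,2>
#7 <8,1,2>
P:3↔2 J1 <8,2,2>
P:1↔2 J1 <8,3,2>
R:7↔2 J1 <8,4,2>
#8 <9,4,2>
R:1↔6 J1 <9,5,2>
P:4↔8 J1 <9,6,2>
C:8↔7 J2 <9,6,3>
PS:5↔4 J2 <9,6,4>
3×8 − 2×6 − 1×4 = 8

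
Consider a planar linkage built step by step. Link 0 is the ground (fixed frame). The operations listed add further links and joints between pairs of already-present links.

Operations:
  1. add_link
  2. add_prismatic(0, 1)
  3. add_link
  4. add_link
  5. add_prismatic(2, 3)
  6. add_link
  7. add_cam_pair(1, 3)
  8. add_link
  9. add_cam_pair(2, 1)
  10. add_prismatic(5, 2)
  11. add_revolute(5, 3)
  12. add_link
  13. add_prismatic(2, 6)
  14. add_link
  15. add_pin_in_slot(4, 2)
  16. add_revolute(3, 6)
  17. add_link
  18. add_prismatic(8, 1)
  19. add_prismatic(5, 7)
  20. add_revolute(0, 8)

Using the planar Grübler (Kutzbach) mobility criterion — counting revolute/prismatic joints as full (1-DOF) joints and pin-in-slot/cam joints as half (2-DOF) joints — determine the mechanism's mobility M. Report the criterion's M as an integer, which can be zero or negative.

(L,J1,J2)=(1,0,0); link0 fixed
link1: (2,0,0)
P 0-1 [J1]: (2,1,0)
link2: (3,1,0)
link3: (4,1,0)
P 2-3 [J1]: (4,2,0)
link4: (5,2,0)
C 1-3 [J2]: (5,2,1)
link5: (6,2,1)
C 2-1 [J2]: (6,2,2)
P 5-2 [J1]: (6,3,2)
R 5-3 [J1]: (6,4,2)
link6: (7,4,2)
P 2-6 [J1]: (7,5,2)
link7: (8,5,2)
PS 4-2 [J2]: (8,5,3)
R 3-6 [J1]: (8,6,3)
link8: (9,6,3)
P 8-1 [J1]: (9,7,3)
P 5-7 [J1]: (9,8,3)
R 0-8 [J1]: (9,9,3)
Grübler: 3·8 − 2·9 − 3 = 3

M = 3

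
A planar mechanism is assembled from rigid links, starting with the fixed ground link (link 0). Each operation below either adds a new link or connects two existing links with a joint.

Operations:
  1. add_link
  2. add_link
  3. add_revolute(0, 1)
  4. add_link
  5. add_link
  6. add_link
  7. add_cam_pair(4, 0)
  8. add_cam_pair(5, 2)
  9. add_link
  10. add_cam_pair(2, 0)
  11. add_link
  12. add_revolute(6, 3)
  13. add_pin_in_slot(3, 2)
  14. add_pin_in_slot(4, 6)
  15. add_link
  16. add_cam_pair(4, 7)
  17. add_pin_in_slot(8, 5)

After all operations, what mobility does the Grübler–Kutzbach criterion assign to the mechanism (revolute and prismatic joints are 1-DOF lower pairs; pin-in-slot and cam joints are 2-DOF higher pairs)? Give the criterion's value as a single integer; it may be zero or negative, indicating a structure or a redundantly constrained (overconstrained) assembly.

M = 13

ground; <1,0,0>
#1 <2,0,0>
#2 <3,0,0>
R:0↔1 J1 <3,1,0>
#3 <4,1,0>
#4 <5,1,0>
#5 <6,1,0>
C:4↔0 J2 <6,1,1>
C:5↔2 J2 <6,1,2>
#6 <7,1,2>
C:2↔0 J2 <7,1,3>
#7 <8,1,3>
R:6↔3 J1 <8,2,3>
PS:3↔2 J2 <8,2,4>
PS:4↔6 J2 <8,2,5>
#8 <9,2,5>
C:4↔7 J2 <9,2,6>
PS:8↔5 J2 <9,2,7>
3×8 − 2×2 − 1×7 = 13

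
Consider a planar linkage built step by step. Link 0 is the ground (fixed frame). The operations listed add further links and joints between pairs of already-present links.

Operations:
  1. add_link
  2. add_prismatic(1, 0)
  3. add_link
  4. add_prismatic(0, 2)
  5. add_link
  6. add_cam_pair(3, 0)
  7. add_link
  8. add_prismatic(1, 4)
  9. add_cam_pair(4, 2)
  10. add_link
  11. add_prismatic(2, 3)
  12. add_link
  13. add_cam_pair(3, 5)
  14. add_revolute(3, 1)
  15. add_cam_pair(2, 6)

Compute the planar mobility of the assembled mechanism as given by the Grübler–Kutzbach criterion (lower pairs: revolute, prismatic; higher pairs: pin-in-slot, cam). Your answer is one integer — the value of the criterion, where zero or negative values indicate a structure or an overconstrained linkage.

[1;0;0] (link 0 is ground)
L+ [2;0;0]
P(1,0)∈J1 [2;1;0]
L+ [3;1;0]
P(0,2)∈J1 [3;2;0]
L+ [4;2;0]
C(3,0)∈J2 [4;2;1]
L+ [5;2;1]
P(1,4)∈J1 [5;3;1]
C(4,2)∈J2 [5;3;2]
L+ [6;3;2]
P(2,3)∈J1 [6;4;2]
L+ [7;4;2]
C(3,5)∈J2 [7;4;3]
R(3,1)∈J1 [7;5;3]
C(2,6)∈J2 [7;5;4]
mobility = 18 − 10 − 4 = 4

M = 4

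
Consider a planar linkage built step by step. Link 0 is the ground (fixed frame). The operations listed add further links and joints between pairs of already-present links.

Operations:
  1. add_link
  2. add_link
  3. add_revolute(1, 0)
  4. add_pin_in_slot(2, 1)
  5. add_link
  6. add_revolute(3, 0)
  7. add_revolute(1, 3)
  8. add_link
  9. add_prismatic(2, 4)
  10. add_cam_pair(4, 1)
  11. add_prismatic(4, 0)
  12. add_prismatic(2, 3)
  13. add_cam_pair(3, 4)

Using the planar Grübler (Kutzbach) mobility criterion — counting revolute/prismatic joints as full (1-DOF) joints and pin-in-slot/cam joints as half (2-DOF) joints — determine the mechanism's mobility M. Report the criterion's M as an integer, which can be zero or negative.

M = -3

[1;0;0] (link 0 is ground)
L+ [2;0;0]
L+ [3;0;0]
R(1,0)∈J1 [3;1;0]
PS(2,1)∈J2 [3;1;1]
L+ [4;1;1]
R(3,0)∈J1 [4;2;1]
R(1,3)∈J1 [4;3;1]
L+ [5;3;1]
P(2,4)∈J1 [5;4;1]
C(4,1)∈J2 [5;4;2]
P(4,0)∈J1 [5;5;2]
P(2,3)∈J1 [5;6;2]
C(3,4)∈J2 [5;6;3]
mobility = 12 − 12 − 3 = -3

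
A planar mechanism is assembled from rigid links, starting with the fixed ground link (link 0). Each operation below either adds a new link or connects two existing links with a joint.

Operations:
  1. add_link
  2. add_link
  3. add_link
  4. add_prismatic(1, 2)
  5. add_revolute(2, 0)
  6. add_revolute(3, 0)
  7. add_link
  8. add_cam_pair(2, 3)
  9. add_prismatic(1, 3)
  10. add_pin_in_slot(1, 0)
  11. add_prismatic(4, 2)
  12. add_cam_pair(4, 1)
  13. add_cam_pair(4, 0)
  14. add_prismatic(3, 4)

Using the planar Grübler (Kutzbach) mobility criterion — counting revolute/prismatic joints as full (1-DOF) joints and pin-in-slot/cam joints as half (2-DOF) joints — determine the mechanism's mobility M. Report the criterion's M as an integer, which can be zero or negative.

M = -4

L=1 J1=0 J2=0
add link → L=2 J1=0 J2=0
add link → L=3 J1=0 J2=0
add link → L=4 J1=0 J2=0
P@1,2 dof=1 J1 → L=4 J1=1 J2=0
R@2,0 dof=1 J1 → L=4 J1=2 J2=0
R@3,0 dof=1 J1 → L=4 J1=3 J2=0
add link → L=5 J1=3 J2=0
C@2,3 dof=2 J2 → L=5 J1=3 J2=1
P@1,3 dof=1 J1 → L=5 J1=4 J2=1
PS@1,0 dof=2 J2 → L=5 J1=4 J2=2
P@4,2 dof=1 J1 → L=5 J1=5 J2=2
C@4,1 dof=2 J2 → L=5 J1=5 J2=3
C@4,0 dof=2 J2 → L=5 J1=5 J2=4
P@3,4 dof=1 J1 → L=5 J1=6 J2=4
M=3(L−1)−2J1−J2=3·4−2·6−4=-4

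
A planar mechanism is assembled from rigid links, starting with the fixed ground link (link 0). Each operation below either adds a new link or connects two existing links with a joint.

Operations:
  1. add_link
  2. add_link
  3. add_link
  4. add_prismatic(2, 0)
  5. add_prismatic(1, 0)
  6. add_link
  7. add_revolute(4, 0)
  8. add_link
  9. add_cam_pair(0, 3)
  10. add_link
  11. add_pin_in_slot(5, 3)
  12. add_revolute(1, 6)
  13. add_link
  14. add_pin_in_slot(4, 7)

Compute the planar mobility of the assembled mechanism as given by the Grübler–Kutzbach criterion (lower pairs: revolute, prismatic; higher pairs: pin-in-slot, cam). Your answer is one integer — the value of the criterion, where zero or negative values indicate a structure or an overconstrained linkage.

M = 10

[1;0;0] (link 0 is ground)
L+ [2;0;0]
L+ [3;0;0]
L+ [4;0;0]
P(2,0)∈J1 [4;1;0]
P(1,0)∈J1 [4;2;0]
L+ [5;2;0]
R(4,0)∈J1 [5;3;0]
L+ [6;3;0]
C(0,3)∈J2 [6;3;1]
L+ [7;3;1]
PS(5,3)∈J2 [7;3;2]
R(1,6)∈J1 [7;4;2]
L+ [8;4;2]
PS(4,7)∈J2 [8;4;3]
mobility = 21 − 8 − 3 = 10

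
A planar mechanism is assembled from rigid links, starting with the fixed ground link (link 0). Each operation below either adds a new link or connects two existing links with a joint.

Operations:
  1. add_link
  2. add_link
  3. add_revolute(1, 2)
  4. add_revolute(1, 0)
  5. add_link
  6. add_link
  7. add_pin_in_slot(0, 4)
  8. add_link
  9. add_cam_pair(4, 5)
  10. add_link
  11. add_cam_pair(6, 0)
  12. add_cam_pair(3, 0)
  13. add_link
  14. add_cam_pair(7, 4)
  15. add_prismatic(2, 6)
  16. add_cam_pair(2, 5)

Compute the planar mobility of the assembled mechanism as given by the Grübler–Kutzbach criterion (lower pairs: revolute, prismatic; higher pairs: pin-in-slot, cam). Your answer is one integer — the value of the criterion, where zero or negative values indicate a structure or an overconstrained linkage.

M = 9

[1;0;0] (link 0 is ground)
L+ [2;0;0]
L+ [3;0;0]
R(1,2)∈J1 [3;1;0]
R(1,0)∈J1 [3;2;0]
L+ [4;2;0]
L+ [5;2;0]
PS(0,4)∈J2 [5;2;1]
L+ [6;2;1]
C(4,5)∈J2 [6;2;2]
L+ [7;2;2]
C(6,0)∈J2 [7;2;3]
C(3,0)∈J2 [7;2;4]
L+ [8;2;4]
C(7,4)∈J2 [8;2;5]
P(2,6)∈J1 [8;3;5]
C(2,5)∈J2 [8;3;6]
mobility = 21 − 6 − 6 = 9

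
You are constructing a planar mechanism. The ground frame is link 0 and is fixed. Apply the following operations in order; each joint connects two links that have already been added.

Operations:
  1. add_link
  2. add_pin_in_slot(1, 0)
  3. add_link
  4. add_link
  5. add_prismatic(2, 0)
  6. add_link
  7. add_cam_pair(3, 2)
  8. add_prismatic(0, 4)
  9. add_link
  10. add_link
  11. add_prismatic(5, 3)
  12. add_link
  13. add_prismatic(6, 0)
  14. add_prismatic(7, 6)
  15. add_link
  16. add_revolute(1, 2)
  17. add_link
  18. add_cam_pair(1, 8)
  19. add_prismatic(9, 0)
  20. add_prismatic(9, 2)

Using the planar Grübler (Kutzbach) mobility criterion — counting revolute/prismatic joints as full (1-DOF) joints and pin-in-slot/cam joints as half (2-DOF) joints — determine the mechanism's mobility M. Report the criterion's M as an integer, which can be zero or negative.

ground; <1,0,0>
#1 <2,0,0>
PS:1↔0 J2 <2,0,1>
#2 <3,0,1>
#3 <4,0,1>
P:2↔0 J1 <4,1,1>
#4 <5,1,1>
C:3↔2 J2 <5,1,2>
P:0↔4 J1 <5,2,2>
#5 <6,2,2>
#6 <7,2,2>
P:5↔3 J1 <7,3,2>
#7 <8,3,2>
P:6↔0 J1 <8,4,2>
P:7↔6 J1 <8,5,2>
#8 <9,5,2>
R:1↔2 J1 <9,6,2>
#9 <10,6,2>
C:1↔8 J2 <10,6,3>
P:9↔0 J1 <10,7,3>
P:9↔2 J1 <10,8,3>
3×9 − 2×8 − 1×3 = 8

M = 8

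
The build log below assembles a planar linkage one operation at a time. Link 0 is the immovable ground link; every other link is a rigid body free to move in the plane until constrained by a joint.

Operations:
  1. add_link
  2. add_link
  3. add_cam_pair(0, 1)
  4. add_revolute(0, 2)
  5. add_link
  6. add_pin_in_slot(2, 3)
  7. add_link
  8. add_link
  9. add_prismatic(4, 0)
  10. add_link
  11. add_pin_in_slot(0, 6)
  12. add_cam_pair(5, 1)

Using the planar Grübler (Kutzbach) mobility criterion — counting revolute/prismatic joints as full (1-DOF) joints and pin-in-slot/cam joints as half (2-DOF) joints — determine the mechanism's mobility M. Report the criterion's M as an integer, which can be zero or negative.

M = 10

ground; <1,0,0>
#1 <2,0,0>
#2 <3,0,0>
C:0↔1 J2 <3,0,1>
R:0↔2 J1 <3,1,1>
#3 <4,1,1>
PS:2↔3 J2 <4,1,2>
#4 <5,1,2>
#5 <6,1,2>
P:4↔0 J1 <6,2,2>
#6 <7,2,2>
PS:0↔6 J2 <7,2,3>
C:5↔1 J2 <7,2,4>
3×6 − 2×2 − 1×4 = 10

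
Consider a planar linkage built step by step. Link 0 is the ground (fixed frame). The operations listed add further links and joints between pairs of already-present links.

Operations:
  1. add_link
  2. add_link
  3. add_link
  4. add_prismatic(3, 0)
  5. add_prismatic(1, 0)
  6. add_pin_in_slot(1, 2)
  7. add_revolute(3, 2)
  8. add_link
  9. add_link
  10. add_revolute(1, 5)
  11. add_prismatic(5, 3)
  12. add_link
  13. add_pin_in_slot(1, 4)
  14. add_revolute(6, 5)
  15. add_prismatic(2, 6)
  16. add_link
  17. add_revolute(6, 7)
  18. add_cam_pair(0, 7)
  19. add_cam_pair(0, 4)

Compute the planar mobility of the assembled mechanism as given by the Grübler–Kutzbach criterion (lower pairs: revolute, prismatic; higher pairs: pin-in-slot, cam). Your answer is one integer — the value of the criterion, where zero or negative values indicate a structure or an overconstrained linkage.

M = 1

ground; <1,0,0>
#1 <2,0,0>
#2 <3,0,0>
#3 <4,0,0>
P:3↔0 J1 <4,1,0>
P:1↔0 J1 <4,2,0>
PS:1↔2 J2 <4,2,1>
R:3↔2 J1 <4,3,1>
#4 <5,3,1>
#5 <6,3,1>
R:1↔5 J1 <6,4,1>
P:5↔3 J1 <6,5,1>
#6 <7,5,1>
PS:1↔4 J2 <7,5,2>
R:6↔5 J1 <7,6,2>
P:2↔6 J1 <7,7,2>
#7 <8,7,2>
R:6↔7 J1 <8,8,2>
C:0↔7 J2 <8,8,3>
C:0↔4 J2 <8,8,4>
3×7 − 2×8 − 1×4 = 1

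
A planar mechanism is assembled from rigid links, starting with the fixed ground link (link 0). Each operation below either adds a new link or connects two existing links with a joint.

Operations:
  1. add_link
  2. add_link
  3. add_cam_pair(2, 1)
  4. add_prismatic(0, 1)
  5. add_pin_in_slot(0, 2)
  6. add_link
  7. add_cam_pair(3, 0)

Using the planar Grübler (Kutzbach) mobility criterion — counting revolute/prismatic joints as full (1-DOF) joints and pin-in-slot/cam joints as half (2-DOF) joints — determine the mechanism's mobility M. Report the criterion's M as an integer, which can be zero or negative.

(L,J1,J2)=(1,0,0); link0 fixed
link1: (2,0,0)
link2: (3,0,0)
C 2-1 [J2]: (3,0,1)
P 0-1 [J1]: (3,1,1)
PS 0-2 [J2]: (3,1,2)
link3: (4,1,2)
C 3-0 [J2]: (4,1,3)
Grübler: 3·3 − 2·1 − 3 = 4

M = 4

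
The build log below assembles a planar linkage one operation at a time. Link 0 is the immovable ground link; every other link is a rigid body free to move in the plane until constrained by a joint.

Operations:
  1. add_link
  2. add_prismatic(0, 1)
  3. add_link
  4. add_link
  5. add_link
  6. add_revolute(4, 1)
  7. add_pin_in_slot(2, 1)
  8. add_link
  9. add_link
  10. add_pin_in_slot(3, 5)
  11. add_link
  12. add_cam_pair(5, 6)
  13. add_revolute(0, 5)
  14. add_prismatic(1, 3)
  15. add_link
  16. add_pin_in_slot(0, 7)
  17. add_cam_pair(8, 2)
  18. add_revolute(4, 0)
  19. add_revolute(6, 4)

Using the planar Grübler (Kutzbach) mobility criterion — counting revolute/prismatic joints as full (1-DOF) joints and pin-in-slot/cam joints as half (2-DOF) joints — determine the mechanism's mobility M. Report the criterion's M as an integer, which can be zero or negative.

(L,J1,J2)=(1,0,0); link0 fixed
link1: (2,0,0)
P 0-1 [J1]: (2,1,0)
link2: (3,1,0)
link3: (4,1,0)
link4: (5,1,0)
R 4-1 [J1]: (5,2,0)
PS 2-1 [J2]: (5,2,1)
link5: (6,2,1)
link6: (7,2,1)
PS 3-5 [J2]: (7,2,2)
link7: (8,2,2)
C 5-6 [J2]: (8,2,3)
R 0-5 [J1]: (8,3,3)
P 1-3 [J1]: (8,4,3)
link8: (9,4,3)
PS 0-7 [J2]: (9,4,4)
C 8-2 [J2]: (9,4,5)
R 4-0 [J1]: (9,5,5)
R 6-4 [J1]: (9,6,5)
Grübler: 3·8 − 2·6 − 5 = 7

M = 7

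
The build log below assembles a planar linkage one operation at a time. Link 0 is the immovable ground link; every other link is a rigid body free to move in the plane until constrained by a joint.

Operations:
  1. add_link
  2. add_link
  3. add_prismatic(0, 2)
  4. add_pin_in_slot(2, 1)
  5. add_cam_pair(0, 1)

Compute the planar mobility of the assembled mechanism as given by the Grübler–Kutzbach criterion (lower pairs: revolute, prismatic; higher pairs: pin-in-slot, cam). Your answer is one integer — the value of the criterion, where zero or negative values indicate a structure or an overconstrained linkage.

(L,J1,J2)=(1,0,0); link0 fixed
link1: (2,0,0)
link2: (3,0,0)
P 0-2 [J1]: (3,1,0)
PS 2-1 [J2]: (3,1,1)
C 0-1 [J2]: (3,1,2)
Grübler: 3·2 − 2·1 − 2 = 2

M = 2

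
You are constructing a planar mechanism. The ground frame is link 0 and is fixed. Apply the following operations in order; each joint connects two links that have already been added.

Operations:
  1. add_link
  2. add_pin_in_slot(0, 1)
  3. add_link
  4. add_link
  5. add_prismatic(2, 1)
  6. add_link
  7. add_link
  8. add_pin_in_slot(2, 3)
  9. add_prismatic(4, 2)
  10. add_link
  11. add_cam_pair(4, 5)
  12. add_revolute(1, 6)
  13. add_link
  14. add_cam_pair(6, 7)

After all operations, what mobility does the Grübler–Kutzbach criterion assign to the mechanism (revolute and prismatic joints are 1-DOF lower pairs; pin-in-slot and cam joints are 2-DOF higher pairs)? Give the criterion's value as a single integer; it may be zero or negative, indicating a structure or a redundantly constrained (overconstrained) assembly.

M = 11

link 0 = ground. State L|J1|J2 = 1|0|0
+link1  2|0|0
PS(0,1) f=2→J2  2|0|1
+link2  3|0|1
+link3  4|0|1
P(2,1) f=1→J1  4|1|1
+link4  5|1|1
+link5  6|1|1
PS(2,3) f=2→J2  6|1|2
P(4,2) f=1→J1  6|2|2
+link6  7|2|2
C(4,5) f=2→J2  7|2|3
R(1,6) f=1→J1  7|3|3
+link7  8|3|3
C(6,7) f=2→J2  8|3|4
M = 3(8−1)−2·3−4 = 21−6−4 = 11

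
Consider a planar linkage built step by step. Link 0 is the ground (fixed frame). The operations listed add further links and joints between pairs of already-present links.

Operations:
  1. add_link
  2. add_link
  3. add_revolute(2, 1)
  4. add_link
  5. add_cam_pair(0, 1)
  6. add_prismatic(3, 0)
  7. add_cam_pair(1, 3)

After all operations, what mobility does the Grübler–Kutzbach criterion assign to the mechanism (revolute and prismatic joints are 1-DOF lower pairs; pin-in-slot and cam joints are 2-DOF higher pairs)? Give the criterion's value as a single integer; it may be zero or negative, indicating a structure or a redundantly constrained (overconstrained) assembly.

M = 3

L=1 J1=0 J2=0
add link → L=2 J1=0 J2=0
add link → L=3 J1=0 J2=0
R@2,1 dof=1 J1 → L=3 J1=1 J2=0
add link → L=4 J1=1 J2=0
C@0,1 dof=2 J2 → L=4 J1=1 J2=1
P@3,0 dof=1 J1 → L=4 J1=2 J2=1
C@1,3 dof=2 J2 → L=4 J1=2 J2=2
M=3(L−1)−2J1−J2=3·3−2·2−2=3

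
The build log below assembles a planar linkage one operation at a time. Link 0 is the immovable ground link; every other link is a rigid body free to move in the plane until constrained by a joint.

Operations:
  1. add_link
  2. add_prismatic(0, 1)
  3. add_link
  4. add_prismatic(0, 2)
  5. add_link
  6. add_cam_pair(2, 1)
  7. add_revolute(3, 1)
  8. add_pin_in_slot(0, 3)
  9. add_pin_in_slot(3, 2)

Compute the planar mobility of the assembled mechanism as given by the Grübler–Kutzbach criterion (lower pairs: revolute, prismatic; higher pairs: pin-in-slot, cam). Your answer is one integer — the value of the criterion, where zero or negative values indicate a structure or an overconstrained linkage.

M = 0

[1;0;0] (link 0 is ground)
L+ [2;0;0]
P(0,1)∈J1 [2;1;0]
L+ [3;1;0]
P(0,2)∈J1 [3;2;0]
L+ [4;2;0]
C(2,1)∈J2 [4;2;1]
R(3,1)∈J1 [4;3;1]
PS(0,3)∈J2 [4;3;2]
PS(3,2)∈J2 [4;3;3]
mobility = 9 − 6 − 3 = 0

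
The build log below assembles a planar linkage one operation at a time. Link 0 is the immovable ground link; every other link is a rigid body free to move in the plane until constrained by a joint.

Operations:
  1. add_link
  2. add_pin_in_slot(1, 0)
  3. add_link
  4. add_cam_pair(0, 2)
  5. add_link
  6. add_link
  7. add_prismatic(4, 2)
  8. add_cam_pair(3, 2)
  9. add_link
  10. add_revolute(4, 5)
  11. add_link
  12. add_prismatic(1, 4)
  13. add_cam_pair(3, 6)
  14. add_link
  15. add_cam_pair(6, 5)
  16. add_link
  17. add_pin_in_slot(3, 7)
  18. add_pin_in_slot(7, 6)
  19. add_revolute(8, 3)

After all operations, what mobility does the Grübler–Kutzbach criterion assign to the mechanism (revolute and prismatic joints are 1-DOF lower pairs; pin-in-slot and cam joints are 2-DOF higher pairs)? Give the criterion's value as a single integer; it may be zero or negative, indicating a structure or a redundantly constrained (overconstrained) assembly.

M = 9

[1;0;0] (link 0 is ground)
L+ [2;0;0]
PS(1,0)∈J2 [2;0;1]
L+ [3;0;1]
C(0,2)∈J2 [3;0;2]
L+ [4;0;2]
L+ [5;0;2]
P(4,2)∈J1 [5;1;2]
C(3,2)∈J2 [5;1;3]
L+ [6;1;3]
R(4,5)∈J1 [6;2;3]
L+ [7;2;3]
P(1,4)∈J1 [7;3;3]
C(3,6)∈J2 [7;3;4]
L+ [8;3;4]
C(6,5)∈J2 [8;3;5]
L+ [9;3;5]
PS(3,7)∈J2 [9;3;6]
PS(7,6)∈J2 [9;3;7]
R(8,3)∈J1 [9;4;7]
mobility = 24 − 8 − 7 = 9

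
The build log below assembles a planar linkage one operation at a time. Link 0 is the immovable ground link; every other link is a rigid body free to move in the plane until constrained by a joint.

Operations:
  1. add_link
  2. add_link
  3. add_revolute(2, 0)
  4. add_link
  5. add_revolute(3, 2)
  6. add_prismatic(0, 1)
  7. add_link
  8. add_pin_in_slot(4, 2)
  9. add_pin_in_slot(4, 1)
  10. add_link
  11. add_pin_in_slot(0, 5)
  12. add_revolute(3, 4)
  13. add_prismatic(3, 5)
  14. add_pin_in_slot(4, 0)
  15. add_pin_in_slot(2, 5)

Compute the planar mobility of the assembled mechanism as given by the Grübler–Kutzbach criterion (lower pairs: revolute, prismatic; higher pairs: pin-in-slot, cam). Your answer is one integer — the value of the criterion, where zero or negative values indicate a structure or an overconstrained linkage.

M = 0

[1;0;0] (link 0 is ground)
L+ [2;0;0]
L+ [3;0;0]
R(2,0)∈J1 [3;1;0]
L+ [4;1;0]
R(3,2)∈J1 [4;2;0]
P(0,1)∈J1 [4;3;0]
L+ [5;3;0]
PS(4,2)∈J2 [5;3;1]
PS(4,1)∈J2 [5;3;2]
L+ [6;3;2]
PS(0,5)∈J2 [6;3;3]
R(3,4)∈J1 [6;4;3]
P(3,5)∈J1 [6;5;3]
PS(4,0)∈J2 [6;5;4]
PS(2,5)∈J2 [6;5;5]
mobility = 15 − 10 − 5 = 0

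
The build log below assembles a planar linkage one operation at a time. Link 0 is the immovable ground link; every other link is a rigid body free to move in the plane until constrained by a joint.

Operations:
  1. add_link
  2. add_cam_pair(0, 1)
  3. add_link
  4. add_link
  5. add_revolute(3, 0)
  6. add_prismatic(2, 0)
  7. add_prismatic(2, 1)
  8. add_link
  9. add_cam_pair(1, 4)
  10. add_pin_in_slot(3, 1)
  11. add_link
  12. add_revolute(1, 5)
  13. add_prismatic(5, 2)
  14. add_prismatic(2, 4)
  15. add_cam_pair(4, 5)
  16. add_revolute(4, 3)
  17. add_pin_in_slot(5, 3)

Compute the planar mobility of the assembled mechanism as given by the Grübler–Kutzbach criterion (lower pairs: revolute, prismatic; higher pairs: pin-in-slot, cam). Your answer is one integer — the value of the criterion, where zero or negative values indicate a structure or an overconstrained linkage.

(L,J1,J2)=(1,0,0); link0 fixed
link1: (2,0,0)
C 0-1 [J2]: (2,0,1)
link2: (3,0,1)
link3: (4,0,1)
R 3-0 [J1]: (4,1,1)
P 2-0 [J1]: (4,2,1)
P 2-1 [J1]: (4,3,1)
link4: (5,3,1)
C 1-4 [J2]: (5,3,2)
PS 3-1 [J2]: (5,3,3)
link5: (6,3,3)
R 1-5 [J1]: (6,4,3)
P 5-2 [J1]: (6,5,3)
P 2-4 [J1]: (6,6,3)
C 4-5 [J2]: (6,6,4)
R 4-3 [J1]: (6,7,4)
PS 5-3 [J2]: (6,7,5)
Grübler: 3·5 − 2·7 − 5 = -4

M = -4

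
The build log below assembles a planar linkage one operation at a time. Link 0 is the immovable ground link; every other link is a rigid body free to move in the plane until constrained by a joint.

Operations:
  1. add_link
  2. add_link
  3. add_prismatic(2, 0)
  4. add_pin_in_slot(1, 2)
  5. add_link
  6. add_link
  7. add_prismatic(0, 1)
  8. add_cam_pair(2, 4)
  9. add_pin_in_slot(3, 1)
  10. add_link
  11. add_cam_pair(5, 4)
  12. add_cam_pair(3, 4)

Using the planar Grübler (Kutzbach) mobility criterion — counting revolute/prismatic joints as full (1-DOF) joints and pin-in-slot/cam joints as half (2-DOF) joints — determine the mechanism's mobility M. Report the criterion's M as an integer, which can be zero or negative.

M = 6

L=1 J1=0 J2=0
add link → L=2 J1=0 J2=0
add link → L=3 J1=0 J2=0
P@2,0 dof=1 J1 → L=3 J1=1 J2=0
PS@1,2 dof=2 J2 → L=3 J1=1 J2=1
add link → L=4 J1=1 J2=1
add link → L=5 J1=1 J2=1
P@0,1 dof=1 J1 → L=5 J1=2 J2=1
C@2,4 dof=2 J2 → L=5 J1=2 J2=2
PS@3,1 dof=2 J2 → L=5 J1=2 J2=3
add link → L=6 J1=2 J2=3
C@5,4 dof=2 J2 → L=6 J1=2 J2=4
C@3,4 dof=2 J2 → L=6 J1=2 J2=5
M=3(L−1)−2J1−J2=3·5−2·2−5=6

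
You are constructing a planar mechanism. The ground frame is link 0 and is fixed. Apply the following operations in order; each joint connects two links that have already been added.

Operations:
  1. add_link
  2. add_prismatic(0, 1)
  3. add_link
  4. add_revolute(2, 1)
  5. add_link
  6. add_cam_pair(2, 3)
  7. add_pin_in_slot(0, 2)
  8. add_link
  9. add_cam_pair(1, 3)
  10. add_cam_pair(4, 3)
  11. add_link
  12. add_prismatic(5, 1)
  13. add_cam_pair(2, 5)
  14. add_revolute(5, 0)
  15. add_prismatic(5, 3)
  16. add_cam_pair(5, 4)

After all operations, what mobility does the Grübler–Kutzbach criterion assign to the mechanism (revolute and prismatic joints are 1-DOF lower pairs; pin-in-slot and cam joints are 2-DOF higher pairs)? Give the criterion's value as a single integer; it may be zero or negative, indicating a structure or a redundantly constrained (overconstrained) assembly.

M = -1

L=1 J1=0 J2=0
add link → L=2 J1=0 J2=0
P@0,1 dof=1 J1 → L=2 J1=1 J2=0
add link → L=3 J1=1 J2=0
R@2,1 dof=1 J1 → L=3 J1=2 J2=0
add link → L=4 J1=2 J2=0
C@2,3 dof=2 J2 → L=4 J1=2 J2=1
PS@0,2 dof=2 J2 → L=4 J1=2 J2=2
add link → L=5 J1=2 J2=2
C@1,3 dof=2 J2 → L=5 J1=2 J2=3
C@4,3 dof=2 J2 → L=5 J1=2 J2=4
add link → L=6 J1=2 J2=4
P@5,1 dof=1 J1 → L=6 J1=3 J2=4
C@2,5 dof=2 J2 → L=6 J1=3 J2=5
R@5,0 dof=1 J1 → L=6 J1=4 J2=5
P@5,3 dof=1 J1 → L=6 J1=5 J2=5
C@5,4 dof=2 J2 → L=6 J1=5 J2=6
M=3(L−1)−2J1−J2=3·5−2·5−6=-1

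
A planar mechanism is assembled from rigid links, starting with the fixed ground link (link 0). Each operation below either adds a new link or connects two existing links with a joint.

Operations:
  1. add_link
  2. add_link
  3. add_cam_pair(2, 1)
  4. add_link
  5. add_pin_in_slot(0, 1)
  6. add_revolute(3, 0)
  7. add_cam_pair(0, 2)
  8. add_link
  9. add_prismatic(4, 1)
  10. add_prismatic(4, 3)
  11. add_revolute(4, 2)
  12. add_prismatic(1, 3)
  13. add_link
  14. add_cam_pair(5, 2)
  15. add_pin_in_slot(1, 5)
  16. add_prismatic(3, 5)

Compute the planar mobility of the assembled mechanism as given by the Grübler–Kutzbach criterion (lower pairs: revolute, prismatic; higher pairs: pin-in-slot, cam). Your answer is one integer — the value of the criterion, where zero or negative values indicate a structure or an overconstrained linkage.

[1;0;0] (link 0 is ground)
L+ [2;0;0]
L+ [3;0;0]
C(2,1)∈J2 [3;0;1]
L+ [4;0;1]
PS(0,1)∈J2 [4;0;2]
R(3,0)∈J1 [4;1;2]
C(0,2)∈J2 [4;1;3]
L+ [5;1;3]
P(4,1)∈J1 [5;2;3]
P(4,3)∈J1 [5;3;3]
R(4,2)∈J1 [5;4;3]
P(1,3)∈J1 [5;5;3]
L+ [6;5;3]
C(5,2)∈J2 [6;5;4]
PS(1,5)∈J2 [6;5;5]
P(3,5)∈J1 [6;6;5]
mobility = 15 − 12 − 5 = -2

M = -2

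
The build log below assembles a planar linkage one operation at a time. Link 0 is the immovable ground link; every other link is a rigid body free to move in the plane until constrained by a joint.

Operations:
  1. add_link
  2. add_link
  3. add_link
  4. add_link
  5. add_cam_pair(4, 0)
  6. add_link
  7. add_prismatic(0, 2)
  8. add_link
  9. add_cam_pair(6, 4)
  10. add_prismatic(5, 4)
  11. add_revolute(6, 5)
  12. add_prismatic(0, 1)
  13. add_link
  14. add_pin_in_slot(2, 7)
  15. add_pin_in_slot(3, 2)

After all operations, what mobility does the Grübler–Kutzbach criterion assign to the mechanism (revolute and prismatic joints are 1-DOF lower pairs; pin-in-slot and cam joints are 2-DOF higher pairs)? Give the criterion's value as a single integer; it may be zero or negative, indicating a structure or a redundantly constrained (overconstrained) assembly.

M = 9

(L,J1,J2)=(1,0,0); link0 fixed
link1: (2,0,0)
link2: (3,0,0)
link3: (4,0,0)
link4: (5,0,0)
C 4-0 [J2]: (5,0,1)
link5: (6,0,1)
P 0-2 [J1]: (6,1,1)
link6: (7,1,1)
C 6-4 [J2]: (7,1,2)
P 5-4 [J1]: (7,2,2)
R 6-5 [J1]: (7,3,2)
P 0-1 [J1]: (7,4,2)
link7: (8,4,2)
PS 2-7 [J2]: (8,4,3)
PS 3-2 [J2]: (8,4,4)
Grübler: 3·7 − 2·4 − 4 = 9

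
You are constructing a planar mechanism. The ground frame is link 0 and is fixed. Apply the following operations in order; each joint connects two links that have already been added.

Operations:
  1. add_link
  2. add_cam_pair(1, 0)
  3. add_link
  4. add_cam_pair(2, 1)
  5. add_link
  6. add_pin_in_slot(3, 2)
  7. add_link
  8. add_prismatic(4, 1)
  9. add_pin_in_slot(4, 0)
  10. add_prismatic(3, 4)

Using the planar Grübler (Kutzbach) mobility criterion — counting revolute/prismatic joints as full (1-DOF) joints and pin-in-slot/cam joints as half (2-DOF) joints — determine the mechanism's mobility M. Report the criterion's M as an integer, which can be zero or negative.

M = 4

[1;0;0] (link 0 is ground)
L+ [2;0;0]
C(1,0)∈J2 [2;0;1]
L+ [3;0;1]
C(2,1)∈J2 [3;0;2]
L+ [4;0;2]
PS(3,2)∈J2 [4;0;3]
L+ [5;0;3]
P(4,1)∈J1 [5;1;3]
PS(4,0)∈J2 [5;1;4]
P(3,4)∈J1 [5;2;4]
mobility = 12 − 4 − 4 = 4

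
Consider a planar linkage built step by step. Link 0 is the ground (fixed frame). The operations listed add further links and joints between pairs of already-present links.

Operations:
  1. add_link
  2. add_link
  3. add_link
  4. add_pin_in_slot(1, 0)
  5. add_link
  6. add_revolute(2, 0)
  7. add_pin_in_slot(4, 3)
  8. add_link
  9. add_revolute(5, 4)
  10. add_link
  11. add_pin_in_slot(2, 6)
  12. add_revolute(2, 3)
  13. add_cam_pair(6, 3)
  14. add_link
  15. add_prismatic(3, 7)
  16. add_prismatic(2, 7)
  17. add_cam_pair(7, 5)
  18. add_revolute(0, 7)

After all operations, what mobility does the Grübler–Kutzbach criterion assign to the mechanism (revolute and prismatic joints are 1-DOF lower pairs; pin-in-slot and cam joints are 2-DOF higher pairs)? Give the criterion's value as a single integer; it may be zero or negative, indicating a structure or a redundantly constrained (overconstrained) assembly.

L=1 J1=0 J2=0
add link → L=2 J1=0 J2=0
add link → L=3 J1=0 J2=0
add link → L=4 J1=0 J2=0
PS@1,0 dof=2 J2 → L=4 J1=0 J2=1
add link → L=5 J1=0 J2=1
R@2,0 dof=1 J1 → L=5 J1=1 J2=1
PS@4,3 dof=2 J2 → L=5 J1=1 J2=2
add link → L=6 J1=1 J2=2
R@5,4 dof=1 J1 → L=6 J1=2 J2=2
add link → L=7 J1=2 J2=2
PS@2,6 dof=2 J2 → L=7 J1=2 J2=3
R@2,3 dof=1 J1 → L=7 J1=3 J2=3
C@6,3 dof=2 J2 → L=7 J1=3 J2=4
add link → L=8 J1=3 J2=4
P@3,7 dof=1 J1 → L=8 J1=4 J2=4
P@2,7 dof=1 J1 → L=8 J1=5 J2=4
C@7,5 dof=2 J2 → L=8 J1=5 J2=5
R@0,7 dof=1 J1 → L=8 J1=6 J2=5
M=3(L−1)−2J1−J2=3·7−2·6−5=4

M = 4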